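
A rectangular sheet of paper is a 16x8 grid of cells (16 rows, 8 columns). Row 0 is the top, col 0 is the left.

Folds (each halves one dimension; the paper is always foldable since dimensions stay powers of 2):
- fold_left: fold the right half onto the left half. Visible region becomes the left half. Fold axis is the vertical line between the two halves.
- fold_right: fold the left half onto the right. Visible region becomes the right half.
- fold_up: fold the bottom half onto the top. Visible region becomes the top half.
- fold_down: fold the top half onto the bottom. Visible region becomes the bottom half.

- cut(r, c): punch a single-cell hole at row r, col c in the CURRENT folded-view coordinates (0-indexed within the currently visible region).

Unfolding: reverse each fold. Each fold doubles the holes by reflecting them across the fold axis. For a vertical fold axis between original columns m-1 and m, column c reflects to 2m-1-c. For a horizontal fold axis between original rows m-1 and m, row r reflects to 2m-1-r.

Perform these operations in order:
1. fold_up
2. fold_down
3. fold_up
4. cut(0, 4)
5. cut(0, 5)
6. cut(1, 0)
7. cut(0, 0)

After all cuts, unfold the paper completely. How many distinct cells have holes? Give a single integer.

Op 1 fold_up: fold axis h@8; visible region now rows[0,8) x cols[0,8) = 8x8
Op 2 fold_down: fold axis h@4; visible region now rows[4,8) x cols[0,8) = 4x8
Op 3 fold_up: fold axis h@6; visible region now rows[4,6) x cols[0,8) = 2x8
Op 4 cut(0, 4): punch at orig (4,4); cuts so far [(4, 4)]; region rows[4,6) x cols[0,8) = 2x8
Op 5 cut(0, 5): punch at orig (4,5); cuts so far [(4, 4), (4, 5)]; region rows[4,6) x cols[0,8) = 2x8
Op 6 cut(1, 0): punch at orig (5,0); cuts so far [(4, 4), (4, 5), (5, 0)]; region rows[4,6) x cols[0,8) = 2x8
Op 7 cut(0, 0): punch at orig (4,0); cuts so far [(4, 0), (4, 4), (4, 5), (5, 0)]; region rows[4,6) x cols[0,8) = 2x8
Unfold 1 (reflect across h@6): 8 holes -> [(4, 0), (4, 4), (4, 5), (5, 0), (6, 0), (7, 0), (7, 4), (7, 5)]
Unfold 2 (reflect across h@4): 16 holes -> [(0, 0), (0, 4), (0, 5), (1, 0), (2, 0), (3, 0), (3, 4), (3, 5), (4, 0), (4, 4), (4, 5), (5, 0), (6, 0), (7, 0), (7, 4), (7, 5)]
Unfold 3 (reflect across h@8): 32 holes -> [(0, 0), (0, 4), (0, 5), (1, 0), (2, 0), (3, 0), (3, 4), (3, 5), (4, 0), (4, 4), (4, 5), (5, 0), (6, 0), (7, 0), (7, 4), (7, 5), (8, 0), (8, 4), (8, 5), (9, 0), (10, 0), (11, 0), (11, 4), (11, 5), (12, 0), (12, 4), (12, 5), (13, 0), (14, 0), (15, 0), (15, 4), (15, 5)]

Answer: 32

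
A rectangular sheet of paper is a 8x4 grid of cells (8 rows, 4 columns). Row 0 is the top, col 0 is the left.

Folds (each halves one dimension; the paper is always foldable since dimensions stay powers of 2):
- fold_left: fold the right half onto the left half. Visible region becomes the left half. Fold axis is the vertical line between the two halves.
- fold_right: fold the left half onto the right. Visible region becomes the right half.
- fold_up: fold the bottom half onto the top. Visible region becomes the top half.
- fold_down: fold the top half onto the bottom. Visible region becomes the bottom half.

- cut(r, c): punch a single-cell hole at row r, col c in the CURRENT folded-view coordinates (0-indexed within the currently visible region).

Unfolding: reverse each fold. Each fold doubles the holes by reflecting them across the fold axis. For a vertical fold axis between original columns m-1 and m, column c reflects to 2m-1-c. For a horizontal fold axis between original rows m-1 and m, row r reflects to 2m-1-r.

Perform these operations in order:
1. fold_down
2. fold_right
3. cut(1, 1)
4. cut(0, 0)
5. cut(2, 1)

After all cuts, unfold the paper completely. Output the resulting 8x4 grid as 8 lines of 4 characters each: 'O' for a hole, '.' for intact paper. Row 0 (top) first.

Op 1 fold_down: fold axis h@4; visible region now rows[4,8) x cols[0,4) = 4x4
Op 2 fold_right: fold axis v@2; visible region now rows[4,8) x cols[2,4) = 4x2
Op 3 cut(1, 1): punch at orig (5,3); cuts so far [(5, 3)]; region rows[4,8) x cols[2,4) = 4x2
Op 4 cut(0, 0): punch at orig (4,2); cuts so far [(4, 2), (5, 3)]; region rows[4,8) x cols[2,4) = 4x2
Op 5 cut(2, 1): punch at orig (6,3); cuts so far [(4, 2), (5, 3), (6, 3)]; region rows[4,8) x cols[2,4) = 4x2
Unfold 1 (reflect across v@2): 6 holes -> [(4, 1), (4, 2), (5, 0), (5, 3), (6, 0), (6, 3)]
Unfold 2 (reflect across h@4): 12 holes -> [(1, 0), (1, 3), (2, 0), (2, 3), (3, 1), (3, 2), (4, 1), (4, 2), (5, 0), (5, 3), (6, 0), (6, 3)]

Answer: ....
O..O
O..O
.OO.
.OO.
O..O
O..O
....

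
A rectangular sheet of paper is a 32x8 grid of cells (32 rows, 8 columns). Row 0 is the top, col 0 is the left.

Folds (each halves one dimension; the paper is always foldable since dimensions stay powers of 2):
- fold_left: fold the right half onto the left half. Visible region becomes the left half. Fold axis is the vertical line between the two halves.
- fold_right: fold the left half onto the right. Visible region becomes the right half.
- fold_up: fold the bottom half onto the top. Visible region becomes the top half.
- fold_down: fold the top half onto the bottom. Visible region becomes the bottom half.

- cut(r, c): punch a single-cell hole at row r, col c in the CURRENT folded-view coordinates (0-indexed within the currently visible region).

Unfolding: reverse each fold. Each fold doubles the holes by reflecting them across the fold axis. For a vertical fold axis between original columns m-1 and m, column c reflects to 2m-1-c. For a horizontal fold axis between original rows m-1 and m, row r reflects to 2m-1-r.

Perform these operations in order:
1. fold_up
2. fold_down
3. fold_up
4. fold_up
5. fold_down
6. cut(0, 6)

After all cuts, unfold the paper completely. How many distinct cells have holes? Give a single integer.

Answer: 32

Derivation:
Op 1 fold_up: fold axis h@16; visible region now rows[0,16) x cols[0,8) = 16x8
Op 2 fold_down: fold axis h@8; visible region now rows[8,16) x cols[0,8) = 8x8
Op 3 fold_up: fold axis h@12; visible region now rows[8,12) x cols[0,8) = 4x8
Op 4 fold_up: fold axis h@10; visible region now rows[8,10) x cols[0,8) = 2x8
Op 5 fold_down: fold axis h@9; visible region now rows[9,10) x cols[0,8) = 1x8
Op 6 cut(0, 6): punch at orig (9,6); cuts so far [(9, 6)]; region rows[9,10) x cols[0,8) = 1x8
Unfold 1 (reflect across h@9): 2 holes -> [(8, 6), (9, 6)]
Unfold 2 (reflect across h@10): 4 holes -> [(8, 6), (9, 6), (10, 6), (11, 6)]
Unfold 3 (reflect across h@12): 8 holes -> [(8, 6), (9, 6), (10, 6), (11, 6), (12, 6), (13, 6), (14, 6), (15, 6)]
Unfold 4 (reflect across h@8): 16 holes -> [(0, 6), (1, 6), (2, 6), (3, 6), (4, 6), (5, 6), (6, 6), (7, 6), (8, 6), (9, 6), (10, 6), (11, 6), (12, 6), (13, 6), (14, 6), (15, 6)]
Unfold 5 (reflect across h@16): 32 holes -> [(0, 6), (1, 6), (2, 6), (3, 6), (4, 6), (5, 6), (6, 6), (7, 6), (8, 6), (9, 6), (10, 6), (11, 6), (12, 6), (13, 6), (14, 6), (15, 6), (16, 6), (17, 6), (18, 6), (19, 6), (20, 6), (21, 6), (22, 6), (23, 6), (24, 6), (25, 6), (26, 6), (27, 6), (28, 6), (29, 6), (30, 6), (31, 6)]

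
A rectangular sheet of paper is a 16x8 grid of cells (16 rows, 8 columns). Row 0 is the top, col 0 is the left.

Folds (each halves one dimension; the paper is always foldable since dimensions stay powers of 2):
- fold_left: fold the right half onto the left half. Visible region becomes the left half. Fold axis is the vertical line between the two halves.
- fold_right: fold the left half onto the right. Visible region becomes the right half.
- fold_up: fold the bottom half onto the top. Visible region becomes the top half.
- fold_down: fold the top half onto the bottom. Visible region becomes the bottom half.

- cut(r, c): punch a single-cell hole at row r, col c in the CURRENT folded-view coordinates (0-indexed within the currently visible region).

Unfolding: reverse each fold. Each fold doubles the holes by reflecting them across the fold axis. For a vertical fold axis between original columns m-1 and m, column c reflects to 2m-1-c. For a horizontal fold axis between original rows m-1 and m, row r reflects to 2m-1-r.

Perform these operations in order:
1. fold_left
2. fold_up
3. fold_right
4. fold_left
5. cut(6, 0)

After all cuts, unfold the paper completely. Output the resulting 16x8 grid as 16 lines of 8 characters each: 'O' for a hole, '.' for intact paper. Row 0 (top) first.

Answer: ........
........
........
........
........
........
OOOOOOOO
........
........
OOOOOOOO
........
........
........
........
........
........

Derivation:
Op 1 fold_left: fold axis v@4; visible region now rows[0,16) x cols[0,4) = 16x4
Op 2 fold_up: fold axis h@8; visible region now rows[0,8) x cols[0,4) = 8x4
Op 3 fold_right: fold axis v@2; visible region now rows[0,8) x cols[2,4) = 8x2
Op 4 fold_left: fold axis v@3; visible region now rows[0,8) x cols[2,3) = 8x1
Op 5 cut(6, 0): punch at orig (6,2); cuts so far [(6, 2)]; region rows[0,8) x cols[2,3) = 8x1
Unfold 1 (reflect across v@3): 2 holes -> [(6, 2), (6, 3)]
Unfold 2 (reflect across v@2): 4 holes -> [(6, 0), (6, 1), (6, 2), (6, 3)]
Unfold 3 (reflect across h@8): 8 holes -> [(6, 0), (6, 1), (6, 2), (6, 3), (9, 0), (9, 1), (9, 2), (9, 3)]
Unfold 4 (reflect across v@4): 16 holes -> [(6, 0), (6, 1), (6, 2), (6, 3), (6, 4), (6, 5), (6, 6), (6, 7), (9, 0), (9, 1), (9, 2), (9, 3), (9, 4), (9, 5), (9, 6), (9, 7)]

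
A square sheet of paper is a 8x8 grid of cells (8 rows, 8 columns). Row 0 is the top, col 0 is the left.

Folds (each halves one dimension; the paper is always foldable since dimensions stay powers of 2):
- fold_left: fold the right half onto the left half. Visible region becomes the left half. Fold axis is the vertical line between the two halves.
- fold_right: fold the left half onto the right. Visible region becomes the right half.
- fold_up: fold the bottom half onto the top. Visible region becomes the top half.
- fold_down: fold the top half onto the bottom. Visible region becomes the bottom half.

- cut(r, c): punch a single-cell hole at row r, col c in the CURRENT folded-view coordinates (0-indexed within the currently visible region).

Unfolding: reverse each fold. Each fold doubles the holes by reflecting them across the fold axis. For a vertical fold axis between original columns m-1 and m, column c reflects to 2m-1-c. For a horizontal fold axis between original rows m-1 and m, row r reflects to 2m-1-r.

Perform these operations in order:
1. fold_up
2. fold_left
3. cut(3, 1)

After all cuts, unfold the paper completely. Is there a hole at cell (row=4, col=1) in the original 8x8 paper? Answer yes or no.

Op 1 fold_up: fold axis h@4; visible region now rows[0,4) x cols[0,8) = 4x8
Op 2 fold_left: fold axis v@4; visible region now rows[0,4) x cols[0,4) = 4x4
Op 3 cut(3, 1): punch at orig (3,1); cuts so far [(3, 1)]; region rows[0,4) x cols[0,4) = 4x4
Unfold 1 (reflect across v@4): 2 holes -> [(3, 1), (3, 6)]
Unfold 2 (reflect across h@4): 4 holes -> [(3, 1), (3, 6), (4, 1), (4, 6)]
Holes: [(3, 1), (3, 6), (4, 1), (4, 6)]

Answer: yes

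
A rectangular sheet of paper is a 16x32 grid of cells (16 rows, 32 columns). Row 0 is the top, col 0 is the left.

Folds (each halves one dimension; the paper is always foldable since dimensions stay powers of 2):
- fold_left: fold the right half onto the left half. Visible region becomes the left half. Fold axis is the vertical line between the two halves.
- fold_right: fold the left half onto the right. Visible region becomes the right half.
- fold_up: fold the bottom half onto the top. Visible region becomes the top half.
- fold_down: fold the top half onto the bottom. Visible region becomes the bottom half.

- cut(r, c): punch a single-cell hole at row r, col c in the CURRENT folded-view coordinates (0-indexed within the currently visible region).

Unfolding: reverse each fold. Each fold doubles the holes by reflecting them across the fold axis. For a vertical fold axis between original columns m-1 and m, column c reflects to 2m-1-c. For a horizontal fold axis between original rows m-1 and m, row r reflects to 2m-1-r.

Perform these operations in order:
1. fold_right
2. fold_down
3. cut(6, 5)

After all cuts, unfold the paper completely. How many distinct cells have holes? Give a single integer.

Op 1 fold_right: fold axis v@16; visible region now rows[0,16) x cols[16,32) = 16x16
Op 2 fold_down: fold axis h@8; visible region now rows[8,16) x cols[16,32) = 8x16
Op 3 cut(6, 5): punch at orig (14,21); cuts so far [(14, 21)]; region rows[8,16) x cols[16,32) = 8x16
Unfold 1 (reflect across h@8): 2 holes -> [(1, 21), (14, 21)]
Unfold 2 (reflect across v@16): 4 holes -> [(1, 10), (1, 21), (14, 10), (14, 21)]

Answer: 4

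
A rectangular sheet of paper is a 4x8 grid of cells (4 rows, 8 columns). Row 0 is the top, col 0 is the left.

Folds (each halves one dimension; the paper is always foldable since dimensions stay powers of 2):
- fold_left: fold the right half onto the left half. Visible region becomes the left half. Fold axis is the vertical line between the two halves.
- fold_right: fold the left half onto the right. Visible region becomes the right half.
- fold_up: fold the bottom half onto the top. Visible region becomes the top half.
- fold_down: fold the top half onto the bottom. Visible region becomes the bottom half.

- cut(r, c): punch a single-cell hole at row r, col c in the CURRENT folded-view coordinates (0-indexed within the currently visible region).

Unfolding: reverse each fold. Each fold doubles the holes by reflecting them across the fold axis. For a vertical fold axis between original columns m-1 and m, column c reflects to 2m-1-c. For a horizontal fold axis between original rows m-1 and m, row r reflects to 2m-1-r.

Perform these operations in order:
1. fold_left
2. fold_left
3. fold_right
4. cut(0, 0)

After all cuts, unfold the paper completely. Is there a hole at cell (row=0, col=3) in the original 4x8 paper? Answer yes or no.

Answer: yes

Derivation:
Op 1 fold_left: fold axis v@4; visible region now rows[0,4) x cols[0,4) = 4x4
Op 2 fold_left: fold axis v@2; visible region now rows[0,4) x cols[0,2) = 4x2
Op 3 fold_right: fold axis v@1; visible region now rows[0,4) x cols[1,2) = 4x1
Op 4 cut(0, 0): punch at orig (0,1); cuts so far [(0, 1)]; region rows[0,4) x cols[1,2) = 4x1
Unfold 1 (reflect across v@1): 2 holes -> [(0, 0), (0, 1)]
Unfold 2 (reflect across v@2): 4 holes -> [(0, 0), (0, 1), (0, 2), (0, 3)]
Unfold 3 (reflect across v@4): 8 holes -> [(0, 0), (0, 1), (0, 2), (0, 3), (0, 4), (0, 5), (0, 6), (0, 7)]
Holes: [(0, 0), (0, 1), (0, 2), (0, 3), (0, 4), (0, 5), (0, 6), (0, 7)]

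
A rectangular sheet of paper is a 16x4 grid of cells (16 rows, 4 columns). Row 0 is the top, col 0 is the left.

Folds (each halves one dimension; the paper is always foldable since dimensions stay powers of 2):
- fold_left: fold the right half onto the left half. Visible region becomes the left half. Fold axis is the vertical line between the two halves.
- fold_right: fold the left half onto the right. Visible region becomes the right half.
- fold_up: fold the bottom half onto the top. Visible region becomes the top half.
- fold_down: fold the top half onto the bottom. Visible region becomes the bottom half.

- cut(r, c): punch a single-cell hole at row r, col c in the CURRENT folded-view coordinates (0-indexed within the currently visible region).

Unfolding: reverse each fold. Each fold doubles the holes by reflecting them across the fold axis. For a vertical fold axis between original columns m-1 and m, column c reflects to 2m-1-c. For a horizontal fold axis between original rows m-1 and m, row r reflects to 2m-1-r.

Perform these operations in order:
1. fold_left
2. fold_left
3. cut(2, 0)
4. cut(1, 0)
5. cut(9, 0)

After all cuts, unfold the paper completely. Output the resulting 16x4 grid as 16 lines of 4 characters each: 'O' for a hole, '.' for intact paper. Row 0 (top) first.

Answer: ....
OOOO
OOOO
....
....
....
....
....
....
OOOO
....
....
....
....
....
....

Derivation:
Op 1 fold_left: fold axis v@2; visible region now rows[0,16) x cols[0,2) = 16x2
Op 2 fold_left: fold axis v@1; visible region now rows[0,16) x cols[0,1) = 16x1
Op 3 cut(2, 0): punch at orig (2,0); cuts so far [(2, 0)]; region rows[0,16) x cols[0,1) = 16x1
Op 4 cut(1, 0): punch at orig (1,0); cuts so far [(1, 0), (2, 0)]; region rows[0,16) x cols[0,1) = 16x1
Op 5 cut(9, 0): punch at orig (9,0); cuts so far [(1, 0), (2, 0), (9, 0)]; region rows[0,16) x cols[0,1) = 16x1
Unfold 1 (reflect across v@1): 6 holes -> [(1, 0), (1, 1), (2, 0), (2, 1), (9, 0), (9, 1)]
Unfold 2 (reflect across v@2): 12 holes -> [(1, 0), (1, 1), (1, 2), (1, 3), (2, 0), (2, 1), (2, 2), (2, 3), (9, 0), (9, 1), (9, 2), (9, 3)]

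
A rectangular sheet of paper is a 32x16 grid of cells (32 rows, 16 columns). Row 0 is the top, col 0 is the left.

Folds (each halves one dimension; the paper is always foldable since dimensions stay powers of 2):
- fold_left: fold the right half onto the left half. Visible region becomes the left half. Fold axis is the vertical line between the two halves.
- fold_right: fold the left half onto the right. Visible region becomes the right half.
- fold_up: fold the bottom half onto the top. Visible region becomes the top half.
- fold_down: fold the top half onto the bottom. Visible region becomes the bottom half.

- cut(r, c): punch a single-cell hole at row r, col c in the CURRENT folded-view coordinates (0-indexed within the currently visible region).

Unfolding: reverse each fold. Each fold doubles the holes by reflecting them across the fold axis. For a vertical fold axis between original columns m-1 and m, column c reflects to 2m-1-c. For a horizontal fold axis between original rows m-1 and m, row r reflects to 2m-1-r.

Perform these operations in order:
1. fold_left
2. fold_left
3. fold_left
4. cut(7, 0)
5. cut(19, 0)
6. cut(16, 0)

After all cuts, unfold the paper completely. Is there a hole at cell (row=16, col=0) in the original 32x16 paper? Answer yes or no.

Answer: yes

Derivation:
Op 1 fold_left: fold axis v@8; visible region now rows[0,32) x cols[0,8) = 32x8
Op 2 fold_left: fold axis v@4; visible region now rows[0,32) x cols[0,4) = 32x4
Op 3 fold_left: fold axis v@2; visible region now rows[0,32) x cols[0,2) = 32x2
Op 4 cut(7, 0): punch at orig (7,0); cuts so far [(7, 0)]; region rows[0,32) x cols[0,2) = 32x2
Op 5 cut(19, 0): punch at orig (19,0); cuts so far [(7, 0), (19, 0)]; region rows[0,32) x cols[0,2) = 32x2
Op 6 cut(16, 0): punch at orig (16,0); cuts so far [(7, 0), (16, 0), (19, 0)]; region rows[0,32) x cols[0,2) = 32x2
Unfold 1 (reflect across v@2): 6 holes -> [(7, 0), (7, 3), (16, 0), (16, 3), (19, 0), (19, 3)]
Unfold 2 (reflect across v@4): 12 holes -> [(7, 0), (7, 3), (7, 4), (7, 7), (16, 0), (16, 3), (16, 4), (16, 7), (19, 0), (19, 3), (19, 4), (19, 7)]
Unfold 3 (reflect across v@8): 24 holes -> [(7, 0), (7, 3), (7, 4), (7, 7), (7, 8), (7, 11), (7, 12), (7, 15), (16, 0), (16, 3), (16, 4), (16, 7), (16, 8), (16, 11), (16, 12), (16, 15), (19, 0), (19, 3), (19, 4), (19, 7), (19, 8), (19, 11), (19, 12), (19, 15)]
Holes: [(7, 0), (7, 3), (7, 4), (7, 7), (7, 8), (7, 11), (7, 12), (7, 15), (16, 0), (16, 3), (16, 4), (16, 7), (16, 8), (16, 11), (16, 12), (16, 15), (19, 0), (19, 3), (19, 4), (19, 7), (19, 8), (19, 11), (19, 12), (19, 15)]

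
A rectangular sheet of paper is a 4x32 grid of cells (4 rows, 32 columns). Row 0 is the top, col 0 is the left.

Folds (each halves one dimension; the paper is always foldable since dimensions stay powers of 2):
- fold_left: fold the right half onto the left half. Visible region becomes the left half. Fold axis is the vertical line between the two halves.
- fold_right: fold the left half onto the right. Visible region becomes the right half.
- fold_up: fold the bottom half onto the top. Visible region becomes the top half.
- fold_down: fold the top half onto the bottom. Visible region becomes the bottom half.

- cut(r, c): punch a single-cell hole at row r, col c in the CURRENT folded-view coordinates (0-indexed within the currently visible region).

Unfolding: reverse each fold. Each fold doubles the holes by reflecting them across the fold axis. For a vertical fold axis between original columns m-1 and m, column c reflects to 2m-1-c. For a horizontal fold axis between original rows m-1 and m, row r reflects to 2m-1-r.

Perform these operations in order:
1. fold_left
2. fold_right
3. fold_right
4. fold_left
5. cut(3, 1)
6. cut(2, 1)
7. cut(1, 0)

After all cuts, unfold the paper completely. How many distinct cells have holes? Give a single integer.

Answer: 48

Derivation:
Op 1 fold_left: fold axis v@16; visible region now rows[0,4) x cols[0,16) = 4x16
Op 2 fold_right: fold axis v@8; visible region now rows[0,4) x cols[8,16) = 4x8
Op 3 fold_right: fold axis v@12; visible region now rows[0,4) x cols[12,16) = 4x4
Op 4 fold_left: fold axis v@14; visible region now rows[0,4) x cols[12,14) = 4x2
Op 5 cut(3, 1): punch at orig (3,13); cuts so far [(3, 13)]; region rows[0,4) x cols[12,14) = 4x2
Op 6 cut(2, 1): punch at orig (2,13); cuts so far [(2, 13), (3, 13)]; region rows[0,4) x cols[12,14) = 4x2
Op 7 cut(1, 0): punch at orig (1,12); cuts so far [(1, 12), (2, 13), (3, 13)]; region rows[0,4) x cols[12,14) = 4x2
Unfold 1 (reflect across v@14): 6 holes -> [(1, 12), (1, 15), (2, 13), (2, 14), (3, 13), (3, 14)]
Unfold 2 (reflect across v@12): 12 holes -> [(1, 8), (1, 11), (1, 12), (1, 15), (2, 9), (2, 10), (2, 13), (2, 14), (3, 9), (3, 10), (3, 13), (3, 14)]
Unfold 3 (reflect across v@8): 24 holes -> [(1, 0), (1, 3), (1, 4), (1, 7), (1, 8), (1, 11), (1, 12), (1, 15), (2, 1), (2, 2), (2, 5), (2, 6), (2, 9), (2, 10), (2, 13), (2, 14), (3, 1), (3, 2), (3, 5), (3, 6), (3, 9), (3, 10), (3, 13), (3, 14)]
Unfold 4 (reflect across v@16): 48 holes -> [(1, 0), (1, 3), (1, 4), (1, 7), (1, 8), (1, 11), (1, 12), (1, 15), (1, 16), (1, 19), (1, 20), (1, 23), (1, 24), (1, 27), (1, 28), (1, 31), (2, 1), (2, 2), (2, 5), (2, 6), (2, 9), (2, 10), (2, 13), (2, 14), (2, 17), (2, 18), (2, 21), (2, 22), (2, 25), (2, 26), (2, 29), (2, 30), (3, 1), (3, 2), (3, 5), (3, 6), (3, 9), (3, 10), (3, 13), (3, 14), (3, 17), (3, 18), (3, 21), (3, 22), (3, 25), (3, 26), (3, 29), (3, 30)]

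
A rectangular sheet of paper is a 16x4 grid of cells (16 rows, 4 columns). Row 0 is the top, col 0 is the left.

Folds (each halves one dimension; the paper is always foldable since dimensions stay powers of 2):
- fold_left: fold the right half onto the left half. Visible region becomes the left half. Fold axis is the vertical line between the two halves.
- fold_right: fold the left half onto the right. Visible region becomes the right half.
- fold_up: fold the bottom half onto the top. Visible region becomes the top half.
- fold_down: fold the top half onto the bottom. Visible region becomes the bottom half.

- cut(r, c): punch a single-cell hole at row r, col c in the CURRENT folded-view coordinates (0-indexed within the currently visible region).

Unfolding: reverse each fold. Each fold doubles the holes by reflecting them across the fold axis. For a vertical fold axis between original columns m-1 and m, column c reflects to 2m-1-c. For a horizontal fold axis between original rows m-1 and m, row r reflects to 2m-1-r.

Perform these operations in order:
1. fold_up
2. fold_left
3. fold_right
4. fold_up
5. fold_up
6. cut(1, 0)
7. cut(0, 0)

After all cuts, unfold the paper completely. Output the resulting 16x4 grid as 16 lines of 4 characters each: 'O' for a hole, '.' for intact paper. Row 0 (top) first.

Op 1 fold_up: fold axis h@8; visible region now rows[0,8) x cols[0,4) = 8x4
Op 2 fold_left: fold axis v@2; visible region now rows[0,8) x cols[0,2) = 8x2
Op 3 fold_right: fold axis v@1; visible region now rows[0,8) x cols[1,2) = 8x1
Op 4 fold_up: fold axis h@4; visible region now rows[0,4) x cols[1,2) = 4x1
Op 5 fold_up: fold axis h@2; visible region now rows[0,2) x cols[1,2) = 2x1
Op 6 cut(1, 0): punch at orig (1,1); cuts so far [(1, 1)]; region rows[0,2) x cols[1,2) = 2x1
Op 7 cut(0, 0): punch at orig (0,1); cuts so far [(0, 1), (1, 1)]; region rows[0,2) x cols[1,2) = 2x1
Unfold 1 (reflect across h@2): 4 holes -> [(0, 1), (1, 1), (2, 1), (3, 1)]
Unfold 2 (reflect across h@4): 8 holes -> [(0, 1), (1, 1), (2, 1), (3, 1), (4, 1), (5, 1), (6, 1), (7, 1)]
Unfold 3 (reflect across v@1): 16 holes -> [(0, 0), (0, 1), (1, 0), (1, 1), (2, 0), (2, 1), (3, 0), (3, 1), (4, 0), (4, 1), (5, 0), (5, 1), (6, 0), (6, 1), (7, 0), (7, 1)]
Unfold 4 (reflect across v@2): 32 holes -> [(0, 0), (0, 1), (0, 2), (0, 3), (1, 0), (1, 1), (1, 2), (1, 3), (2, 0), (2, 1), (2, 2), (2, 3), (3, 0), (3, 1), (3, 2), (3, 3), (4, 0), (4, 1), (4, 2), (4, 3), (5, 0), (5, 1), (5, 2), (5, 3), (6, 0), (6, 1), (6, 2), (6, 3), (7, 0), (7, 1), (7, 2), (7, 3)]
Unfold 5 (reflect across h@8): 64 holes -> [(0, 0), (0, 1), (0, 2), (0, 3), (1, 0), (1, 1), (1, 2), (1, 3), (2, 0), (2, 1), (2, 2), (2, 3), (3, 0), (3, 1), (3, 2), (3, 3), (4, 0), (4, 1), (4, 2), (4, 3), (5, 0), (5, 1), (5, 2), (5, 3), (6, 0), (6, 1), (6, 2), (6, 3), (7, 0), (7, 1), (7, 2), (7, 3), (8, 0), (8, 1), (8, 2), (8, 3), (9, 0), (9, 1), (9, 2), (9, 3), (10, 0), (10, 1), (10, 2), (10, 3), (11, 0), (11, 1), (11, 2), (11, 3), (12, 0), (12, 1), (12, 2), (12, 3), (13, 0), (13, 1), (13, 2), (13, 3), (14, 0), (14, 1), (14, 2), (14, 3), (15, 0), (15, 1), (15, 2), (15, 3)]

Answer: OOOO
OOOO
OOOO
OOOO
OOOO
OOOO
OOOO
OOOO
OOOO
OOOO
OOOO
OOOO
OOOO
OOOO
OOOO
OOOO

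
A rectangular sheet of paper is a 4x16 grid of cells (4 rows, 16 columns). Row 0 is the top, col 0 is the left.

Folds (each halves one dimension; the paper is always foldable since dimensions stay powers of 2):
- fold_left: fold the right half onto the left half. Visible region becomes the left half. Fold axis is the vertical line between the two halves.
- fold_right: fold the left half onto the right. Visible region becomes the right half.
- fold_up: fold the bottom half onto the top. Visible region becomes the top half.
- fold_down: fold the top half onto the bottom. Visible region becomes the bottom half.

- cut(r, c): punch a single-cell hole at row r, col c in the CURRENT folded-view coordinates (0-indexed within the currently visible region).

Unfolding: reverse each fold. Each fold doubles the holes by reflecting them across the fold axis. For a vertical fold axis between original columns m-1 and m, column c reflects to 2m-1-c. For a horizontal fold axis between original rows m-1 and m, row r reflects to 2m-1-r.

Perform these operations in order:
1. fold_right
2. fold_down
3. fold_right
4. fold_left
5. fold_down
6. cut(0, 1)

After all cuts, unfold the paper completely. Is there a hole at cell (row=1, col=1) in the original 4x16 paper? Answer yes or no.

Answer: yes

Derivation:
Op 1 fold_right: fold axis v@8; visible region now rows[0,4) x cols[8,16) = 4x8
Op 2 fold_down: fold axis h@2; visible region now rows[2,4) x cols[8,16) = 2x8
Op 3 fold_right: fold axis v@12; visible region now rows[2,4) x cols[12,16) = 2x4
Op 4 fold_left: fold axis v@14; visible region now rows[2,4) x cols[12,14) = 2x2
Op 5 fold_down: fold axis h@3; visible region now rows[3,4) x cols[12,14) = 1x2
Op 6 cut(0, 1): punch at orig (3,13); cuts so far [(3, 13)]; region rows[3,4) x cols[12,14) = 1x2
Unfold 1 (reflect across h@3): 2 holes -> [(2, 13), (3, 13)]
Unfold 2 (reflect across v@14): 4 holes -> [(2, 13), (2, 14), (3, 13), (3, 14)]
Unfold 3 (reflect across v@12): 8 holes -> [(2, 9), (2, 10), (2, 13), (2, 14), (3, 9), (3, 10), (3, 13), (3, 14)]
Unfold 4 (reflect across h@2): 16 holes -> [(0, 9), (0, 10), (0, 13), (0, 14), (1, 9), (1, 10), (1, 13), (1, 14), (2, 9), (2, 10), (2, 13), (2, 14), (3, 9), (3, 10), (3, 13), (3, 14)]
Unfold 5 (reflect across v@8): 32 holes -> [(0, 1), (0, 2), (0, 5), (0, 6), (0, 9), (0, 10), (0, 13), (0, 14), (1, 1), (1, 2), (1, 5), (1, 6), (1, 9), (1, 10), (1, 13), (1, 14), (2, 1), (2, 2), (2, 5), (2, 6), (2, 9), (2, 10), (2, 13), (2, 14), (3, 1), (3, 2), (3, 5), (3, 6), (3, 9), (3, 10), (3, 13), (3, 14)]
Holes: [(0, 1), (0, 2), (0, 5), (0, 6), (0, 9), (0, 10), (0, 13), (0, 14), (1, 1), (1, 2), (1, 5), (1, 6), (1, 9), (1, 10), (1, 13), (1, 14), (2, 1), (2, 2), (2, 5), (2, 6), (2, 9), (2, 10), (2, 13), (2, 14), (3, 1), (3, 2), (3, 5), (3, 6), (3, 9), (3, 10), (3, 13), (3, 14)]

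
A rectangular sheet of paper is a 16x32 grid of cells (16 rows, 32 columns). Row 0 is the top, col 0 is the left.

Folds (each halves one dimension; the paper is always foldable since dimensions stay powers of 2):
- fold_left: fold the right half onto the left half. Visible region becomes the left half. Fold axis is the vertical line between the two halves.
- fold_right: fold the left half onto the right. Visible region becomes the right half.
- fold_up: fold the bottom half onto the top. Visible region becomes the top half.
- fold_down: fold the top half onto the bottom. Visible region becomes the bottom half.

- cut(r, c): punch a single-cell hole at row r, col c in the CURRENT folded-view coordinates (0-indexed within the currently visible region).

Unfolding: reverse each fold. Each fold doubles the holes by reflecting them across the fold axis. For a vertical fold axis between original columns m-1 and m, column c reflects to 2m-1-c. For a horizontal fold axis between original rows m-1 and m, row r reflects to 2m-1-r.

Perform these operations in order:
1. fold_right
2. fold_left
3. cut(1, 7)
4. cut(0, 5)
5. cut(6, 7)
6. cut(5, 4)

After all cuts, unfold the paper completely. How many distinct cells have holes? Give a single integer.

Answer: 16

Derivation:
Op 1 fold_right: fold axis v@16; visible region now rows[0,16) x cols[16,32) = 16x16
Op 2 fold_left: fold axis v@24; visible region now rows[0,16) x cols[16,24) = 16x8
Op 3 cut(1, 7): punch at orig (1,23); cuts so far [(1, 23)]; region rows[0,16) x cols[16,24) = 16x8
Op 4 cut(0, 5): punch at orig (0,21); cuts so far [(0, 21), (1, 23)]; region rows[0,16) x cols[16,24) = 16x8
Op 5 cut(6, 7): punch at orig (6,23); cuts so far [(0, 21), (1, 23), (6, 23)]; region rows[0,16) x cols[16,24) = 16x8
Op 6 cut(5, 4): punch at orig (5,20); cuts so far [(0, 21), (1, 23), (5, 20), (6, 23)]; region rows[0,16) x cols[16,24) = 16x8
Unfold 1 (reflect across v@24): 8 holes -> [(0, 21), (0, 26), (1, 23), (1, 24), (5, 20), (5, 27), (6, 23), (6, 24)]
Unfold 2 (reflect across v@16): 16 holes -> [(0, 5), (0, 10), (0, 21), (0, 26), (1, 7), (1, 8), (1, 23), (1, 24), (5, 4), (5, 11), (5, 20), (5, 27), (6, 7), (6, 8), (6, 23), (6, 24)]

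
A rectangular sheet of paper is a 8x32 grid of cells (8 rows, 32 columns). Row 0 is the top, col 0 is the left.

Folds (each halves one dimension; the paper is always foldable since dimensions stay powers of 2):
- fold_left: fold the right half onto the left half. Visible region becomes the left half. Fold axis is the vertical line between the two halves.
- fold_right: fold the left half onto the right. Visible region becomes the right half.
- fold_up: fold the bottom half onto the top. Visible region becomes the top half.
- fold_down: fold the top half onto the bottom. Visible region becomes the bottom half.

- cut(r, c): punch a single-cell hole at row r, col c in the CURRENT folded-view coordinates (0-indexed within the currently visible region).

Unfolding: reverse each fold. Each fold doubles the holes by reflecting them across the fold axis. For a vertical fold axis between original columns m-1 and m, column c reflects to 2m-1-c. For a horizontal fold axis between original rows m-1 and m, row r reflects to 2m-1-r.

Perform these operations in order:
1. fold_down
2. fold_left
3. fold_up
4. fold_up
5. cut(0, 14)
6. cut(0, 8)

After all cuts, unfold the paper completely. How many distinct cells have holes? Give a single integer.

Op 1 fold_down: fold axis h@4; visible region now rows[4,8) x cols[0,32) = 4x32
Op 2 fold_left: fold axis v@16; visible region now rows[4,8) x cols[0,16) = 4x16
Op 3 fold_up: fold axis h@6; visible region now rows[4,6) x cols[0,16) = 2x16
Op 4 fold_up: fold axis h@5; visible region now rows[4,5) x cols[0,16) = 1x16
Op 5 cut(0, 14): punch at orig (4,14); cuts so far [(4, 14)]; region rows[4,5) x cols[0,16) = 1x16
Op 6 cut(0, 8): punch at orig (4,8); cuts so far [(4, 8), (4, 14)]; region rows[4,5) x cols[0,16) = 1x16
Unfold 1 (reflect across h@5): 4 holes -> [(4, 8), (4, 14), (5, 8), (5, 14)]
Unfold 2 (reflect across h@6): 8 holes -> [(4, 8), (4, 14), (5, 8), (5, 14), (6, 8), (6, 14), (7, 8), (7, 14)]
Unfold 3 (reflect across v@16): 16 holes -> [(4, 8), (4, 14), (4, 17), (4, 23), (5, 8), (5, 14), (5, 17), (5, 23), (6, 8), (6, 14), (6, 17), (6, 23), (7, 8), (7, 14), (7, 17), (7, 23)]
Unfold 4 (reflect across h@4): 32 holes -> [(0, 8), (0, 14), (0, 17), (0, 23), (1, 8), (1, 14), (1, 17), (1, 23), (2, 8), (2, 14), (2, 17), (2, 23), (3, 8), (3, 14), (3, 17), (3, 23), (4, 8), (4, 14), (4, 17), (4, 23), (5, 8), (5, 14), (5, 17), (5, 23), (6, 8), (6, 14), (6, 17), (6, 23), (7, 8), (7, 14), (7, 17), (7, 23)]

Answer: 32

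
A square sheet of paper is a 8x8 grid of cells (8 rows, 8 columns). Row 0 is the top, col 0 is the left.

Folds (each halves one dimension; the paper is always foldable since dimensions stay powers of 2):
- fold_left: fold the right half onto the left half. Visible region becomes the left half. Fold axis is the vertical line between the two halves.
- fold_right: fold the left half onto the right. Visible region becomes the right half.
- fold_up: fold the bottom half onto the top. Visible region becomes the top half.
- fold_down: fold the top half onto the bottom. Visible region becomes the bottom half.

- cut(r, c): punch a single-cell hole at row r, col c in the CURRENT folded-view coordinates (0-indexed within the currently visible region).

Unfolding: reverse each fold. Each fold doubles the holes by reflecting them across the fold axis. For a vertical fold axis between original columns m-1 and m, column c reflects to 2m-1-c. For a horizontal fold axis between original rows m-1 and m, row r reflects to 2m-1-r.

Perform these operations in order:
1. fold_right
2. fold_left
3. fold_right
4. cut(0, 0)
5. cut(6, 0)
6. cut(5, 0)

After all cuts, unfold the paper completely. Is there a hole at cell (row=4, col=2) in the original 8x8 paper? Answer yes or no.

Answer: no

Derivation:
Op 1 fold_right: fold axis v@4; visible region now rows[0,8) x cols[4,8) = 8x4
Op 2 fold_left: fold axis v@6; visible region now rows[0,8) x cols[4,6) = 8x2
Op 3 fold_right: fold axis v@5; visible region now rows[0,8) x cols[5,6) = 8x1
Op 4 cut(0, 0): punch at orig (0,5); cuts so far [(0, 5)]; region rows[0,8) x cols[5,6) = 8x1
Op 5 cut(6, 0): punch at orig (6,5); cuts so far [(0, 5), (6, 5)]; region rows[0,8) x cols[5,6) = 8x1
Op 6 cut(5, 0): punch at orig (5,5); cuts so far [(0, 5), (5, 5), (6, 5)]; region rows[0,8) x cols[5,6) = 8x1
Unfold 1 (reflect across v@5): 6 holes -> [(0, 4), (0, 5), (5, 4), (5, 5), (6, 4), (6, 5)]
Unfold 2 (reflect across v@6): 12 holes -> [(0, 4), (0, 5), (0, 6), (0, 7), (5, 4), (5, 5), (5, 6), (5, 7), (6, 4), (6, 5), (6, 6), (6, 7)]
Unfold 3 (reflect across v@4): 24 holes -> [(0, 0), (0, 1), (0, 2), (0, 3), (0, 4), (0, 5), (0, 6), (0, 7), (5, 0), (5, 1), (5, 2), (5, 3), (5, 4), (5, 5), (5, 6), (5, 7), (6, 0), (6, 1), (6, 2), (6, 3), (6, 4), (6, 5), (6, 6), (6, 7)]
Holes: [(0, 0), (0, 1), (0, 2), (0, 3), (0, 4), (0, 5), (0, 6), (0, 7), (5, 0), (5, 1), (5, 2), (5, 3), (5, 4), (5, 5), (5, 6), (5, 7), (6, 0), (6, 1), (6, 2), (6, 3), (6, 4), (6, 5), (6, 6), (6, 7)]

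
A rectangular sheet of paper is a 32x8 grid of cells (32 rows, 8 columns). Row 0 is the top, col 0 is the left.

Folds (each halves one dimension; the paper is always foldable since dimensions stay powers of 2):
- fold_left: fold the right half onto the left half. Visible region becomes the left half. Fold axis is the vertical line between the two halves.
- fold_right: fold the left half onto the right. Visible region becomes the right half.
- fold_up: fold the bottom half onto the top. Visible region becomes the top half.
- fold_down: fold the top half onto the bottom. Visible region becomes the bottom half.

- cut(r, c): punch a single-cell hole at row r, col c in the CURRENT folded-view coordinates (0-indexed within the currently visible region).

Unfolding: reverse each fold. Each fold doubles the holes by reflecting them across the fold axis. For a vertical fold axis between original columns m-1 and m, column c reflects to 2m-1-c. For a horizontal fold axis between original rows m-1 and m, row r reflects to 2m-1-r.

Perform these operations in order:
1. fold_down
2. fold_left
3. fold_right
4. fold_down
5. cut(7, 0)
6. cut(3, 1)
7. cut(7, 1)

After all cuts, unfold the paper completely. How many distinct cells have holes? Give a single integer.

Op 1 fold_down: fold axis h@16; visible region now rows[16,32) x cols[0,8) = 16x8
Op 2 fold_left: fold axis v@4; visible region now rows[16,32) x cols[0,4) = 16x4
Op 3 fold_right: fold axis v@2; visible region now rows[16,32) x cols[2,4) = 16x2
Op 4 fold_down: fold axis h@24; visible region now rows[24,32) x cols[2,4) = 8x2
Op 5 cut(7, 0): punch at orig (31,2); cuts so far [(31, 2)]; region rows[24,32) x cols[2,4) = 8x2
Op 6 cut(3, 1): punch at orig (27,3); cuts so far [(27, 3), (31, 2)]; region rows[24,32) x cols[2,4) = 8x2
Op 7 cut(7, 1): punch at orig (31,3); cuts so far [(27, 3), (31, 2), (31, 3)]; region rows[24,32) x cols[2,4) = 8x2
Unfold 1 (reflect across h@24): 6 holes -> [(16, 2), (16, 3), (20, 3), (27, 3), (31, 2), (31, 3)]
Unfold 2 (reflect across v@2): 12 holes -> [(16, 0), (16, 1), (16, 2), (16, 3), (20, 0), (20, 3), (27, 0), (27, 3), (31, 0), (31, 1), (31, 2), (31, 3)]
Unfold 3 (reflect across v@4): 24 holes -> [(16, 0), (16, 1), (16, 2), (16, 3), (16, 4), (16, 5), (16, 6), (16, 7), (20, 0), (20, 3), (20, 4), (20, 7), (27, 0), (27, 3), (27, 4), (27, 7), (31, 0), (31, 1), (31, 2), (31, 3), (31, 4), (31, 5), (31, 6), (31, 7)]
Unfold 4 (reflect across h@16): 48 holes -> [(0, 0), (0, 1), (0, 2), (0, 3), (0, 4), (0, 5), (0, 6), (0, 7), (4, 0), (4, 3), (4, 4), (4, 7), (11, 0), (11, 3), (11, 4), (11, 7), (15, 0), (15, 1), (15, 2), (15, 3), (15, 4), (15, 5), (15, 6), (15, 7), (16, 0), (16, 1), (16, 2), (16, 3), (16, 4), (16, 5), (16, 6), (16, 7), (20, 0), (20, 3), (20, 4), (20, 7), (27, 0), (27, 3), (27, 4), (27, 7), (31, 0), (31, 1), (31, 2), (31, 3), (31, 4), (31, 5), (31, 6), (31, 7)]

Answer: 48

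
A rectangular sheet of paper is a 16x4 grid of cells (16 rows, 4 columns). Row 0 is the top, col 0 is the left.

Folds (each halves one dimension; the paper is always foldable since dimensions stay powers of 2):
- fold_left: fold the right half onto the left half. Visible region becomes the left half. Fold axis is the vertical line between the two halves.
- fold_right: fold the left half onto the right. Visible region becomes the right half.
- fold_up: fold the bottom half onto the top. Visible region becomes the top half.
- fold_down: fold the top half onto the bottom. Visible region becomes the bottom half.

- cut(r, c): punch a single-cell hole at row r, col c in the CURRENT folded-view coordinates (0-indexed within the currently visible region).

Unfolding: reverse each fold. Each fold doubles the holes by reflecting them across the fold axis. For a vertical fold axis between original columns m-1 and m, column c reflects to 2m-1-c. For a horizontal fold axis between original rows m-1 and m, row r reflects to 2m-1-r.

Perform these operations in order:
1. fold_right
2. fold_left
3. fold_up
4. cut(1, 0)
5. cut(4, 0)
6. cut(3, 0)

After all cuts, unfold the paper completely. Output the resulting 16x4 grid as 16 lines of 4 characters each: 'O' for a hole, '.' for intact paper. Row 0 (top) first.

Op 1 fold_right: fold axis v@2; visible region now rows[0,16) x cols[2,4) = 16x2
Op 2 fold_left: fold axis v@3; visible region now rows[0,16) x cols[2,3) = 16x1
Op 3 fold_up: fold axis h@8; visible region now rows[0,8) x cols[2,3) = 8x1
Op 4 cut(1, 0): punch at orig (1,2); cuts so far [(1, 2)]; region rows[0,8) x cols[2,3) = 8x1
Op 5 cut(4, 0): punch at orig (4,2); cuts so far [(1, 2), (4, 2)]; region rows[0,8) x cols[2,3) = 8x1
Op 6 cut(3, 0): punch at orig (3,2); cuts so far [(1, 2), (3, 2), (4, 2)]; region rows[0,8) x cols[2,3) = 8x1
Unfold 1 (reflect across h@8): 6 holes -> [(1, 2), (3, 2), (4, 2), (11, 2), (12, 2), (14, 2)]
Unfold 2 (reflect across v@3): 12 holes -> [(1, 2), (1, 3), (3, 2), (3, 3), (4, 2), (4, 3), (11, 2), (11, 3), (12, 2), (12, 3), (14, 2), (14, 3)]
Unfold 3 (reflect across v@2): 24 holes -> [(1, 0), (1, 1), (1, 2), (1, 3), (3, 0), (3, 1), (3, 2), (3, 3), (4, 0), (4, 1), (4, 2), (4, 3), (11, 0), (11, 1), (11, 2), (11, 3), (12, 0), (12, 1), (12, 2), (12, 3), (14, 0), (14, 1), (14, 2), (14, 3)]

Answer: ....
OOOO
....
OOOO
OOOO
....
....
....
....
....
....
OOOO
OOOO
....
OOOO
....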